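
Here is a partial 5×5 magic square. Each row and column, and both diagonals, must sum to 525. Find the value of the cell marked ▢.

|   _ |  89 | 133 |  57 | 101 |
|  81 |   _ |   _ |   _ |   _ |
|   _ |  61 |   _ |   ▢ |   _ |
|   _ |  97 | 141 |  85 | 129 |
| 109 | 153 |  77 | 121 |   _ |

149

Row 1: 89 + 133 + 57 + 101 + ? = 525, so (1,1) = 145.
Row 4 needs 525; the known cells sum to 452, so (4,1) = 73.
The remaining cell in row 5 is (5,5) = 525 − 460 = 65.
Column 1: 145 + 81 + 73 + 109 + ? = 525, so (3,1) = 117.
Column 2: 89 + 61 + 97 + 153 + ? = 525, so (2,2) = 125.
Main diagonal: 145 + 125 + 85 + 65 + ? = 525, so (3,3) = 105.
Anti-diagonal must total 525; the given cells sum to 412, so (2,4) = 113.
Using column 3: 133 + 105 + 141 + 77 + ? → (2,3) = 525 − 456 = 69.
Column 4: 57 + 113 + 85 + 121 + ? = 525, so (3,4) = 149.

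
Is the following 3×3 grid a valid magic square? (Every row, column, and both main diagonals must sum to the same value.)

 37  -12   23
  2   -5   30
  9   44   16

Row 1: 37 + (-12) + 23 = 48.
Row 2: 2 + (-5) + 30 = 27.
Row 3: 9 + 44 + 16 = 69.
Column 1: 37 + 2 + 9 = 48.
Column 2: -12 + (-5) + 44 = 27.
Column 3: 23 + 30 + 16 = 69.
Main diagonal: 37 + (-5) + 16 = 48.
Anti-diagonal: 23 + (-5) + 9 = 27.

No — column 3 sums to 69 but main diagonal sums to 48.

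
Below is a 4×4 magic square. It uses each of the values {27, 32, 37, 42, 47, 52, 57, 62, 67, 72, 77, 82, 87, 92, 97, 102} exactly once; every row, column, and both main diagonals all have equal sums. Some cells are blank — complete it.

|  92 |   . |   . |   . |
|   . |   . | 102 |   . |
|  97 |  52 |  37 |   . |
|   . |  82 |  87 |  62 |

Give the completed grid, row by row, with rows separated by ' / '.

The 16 entries sum to 1032, so each line sums to 1032/4 = 258.
The remaining cell in row 3 is (3,4) = 258 − 186 = 72.
Row 4: 82 + 87 + 62 + ? = 258, so (4,1) = 27.
Column 1: 92 + 97 + 27 + ? = 258, so (2,1) = 42.
Column 3 needs 258; the known cells sum to 226, so (1,3) = 32.
Main diagonal must total 258; the given cells sum to 191, so (2,2) = 67.
Anti-diagonal: 102 + 52 + 27 + ? = 258, so (1,4) = 77.
Row 1 needs 258; the known cells sum to 201, so (1,2) = 57.
From row 2, 258 − (42 + 67 + 102) gives (2,4) = 47.

92 57 32 77 / 42 67 102 47 / 97 52 37 72 / 27 82 87 62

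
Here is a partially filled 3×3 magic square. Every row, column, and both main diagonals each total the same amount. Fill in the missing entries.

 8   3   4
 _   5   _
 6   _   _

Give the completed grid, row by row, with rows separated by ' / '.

Row 1 is already complete: 8 + 3 + 4 = 15, so that is the magic constant.
Column 1 needs 15; the known cells sum to 14, so (2,1) = 1.
Column 2 needs 15; the known cells sum to 8, so (3,2) = 7.
Main diagonal must total 15; the given cells sum to 13, so (3,3) = 2.
Row 2 needs 15; the known cells sum to 6, so (2,3) = 9.

8 3 4 / 1 5 9 / 6 7 2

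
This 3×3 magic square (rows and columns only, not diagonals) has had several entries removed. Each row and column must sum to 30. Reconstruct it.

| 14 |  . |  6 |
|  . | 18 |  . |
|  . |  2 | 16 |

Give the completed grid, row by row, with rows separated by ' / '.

Row 1: 14 + 6 + ? = 30, so (1,2) = 10.
Row 3: 2 + 16 + ? = 30, so (3,1) = 12.
Column 1 must total 30; the given cells sum to 26, so (2,1) = 4.
Column 3: 6 + 16 + ? = 30, so (2,3) = 8.

14 10 6 / 4 18 8 / 12 2 16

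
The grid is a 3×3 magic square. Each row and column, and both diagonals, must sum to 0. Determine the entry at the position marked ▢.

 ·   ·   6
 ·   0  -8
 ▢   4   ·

-6

Row 2 must total 0; the given cells sum to -8, so (2,1) = 8.
The remaining cell in column 2 is (1,2) = 0 − 4 = -4.
Column 3 must total 0; the given cells sum to -2, so (3,3) = 2.
Using main diagonal: 0 + 2 + ? → (1,1) = 0 − 2 = -2.
From anti-diagonal, 0 − (6 + 0) gives (3,1) = -6.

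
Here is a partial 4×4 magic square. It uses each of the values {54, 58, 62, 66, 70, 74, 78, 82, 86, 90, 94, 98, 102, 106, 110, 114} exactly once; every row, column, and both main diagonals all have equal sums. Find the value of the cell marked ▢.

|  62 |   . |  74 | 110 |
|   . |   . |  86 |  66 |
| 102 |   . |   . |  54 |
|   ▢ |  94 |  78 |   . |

58

The 16 entries sum to 1344, so each line sums to 1344/4 = 336.
From row 1, 336 − (62 + 74 + 110) gives (1,2) = 90.
Column 3 needs 336; the known cells sum to 238, so (3,3) = 98.
Column 4 needs 336; the known cells sum to 230, so (4,4) = 106.
Using main diagonal: 62 + 98 + 106 + ? → (2,2) = 336 − 266 = 70.
Using row 2: 70 + 86 + 66 + ? → (2,1) = 336 − 222 = 114.
From row 3, 336 − (102 + 98 + 54) gives (3,2) = 82.
From row 4, 336 − (94 + 78 + 106) gives (4,1) = 58.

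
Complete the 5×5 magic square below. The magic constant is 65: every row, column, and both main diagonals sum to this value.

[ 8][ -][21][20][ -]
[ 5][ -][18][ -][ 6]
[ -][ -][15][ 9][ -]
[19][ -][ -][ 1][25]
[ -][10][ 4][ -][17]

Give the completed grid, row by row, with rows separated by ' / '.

8 2 21 20 14 / 5 24 18 12 6 / 22 16 15 9 3 / 19 13 7 1 25 / 11 10 4 23 17

Column 3 needs 65; the known cells sum to 58, so (4,3) = 7.
Main diagonal must total 65; the given cells sum to 41, so (2,2) = 24.
Row 2 must total 65; the given cells sum to 53, so (2,4) = 12.
The remaining cell in row 4 is (4,2) = 65 − 52 = 13.
Column 4: 20 + 12 + 9 + 1 + ? = 65, so (5,4) = 23.
Using row 5: 10 + 4 + 23 + 17 + ? → (5,1) = 65 − 54 = 11.
From column 1, 65 − (8 + 5 + 19 + 11) gives (3,1) = 22.
Anti-diagonal must total 65; the given cells sum to 51, so (1,5) = 14.
Using row 1: 8 + 21 + 20 + 14 + ? → (1,2) = 65 − 63 = 2.
The remaining cell in column 2 is (3,2) = 65 − 49 = 16.
Using column 5: 14 + 6 + 25 + 17 + ? → (3,5) = 65 − 62 = 3.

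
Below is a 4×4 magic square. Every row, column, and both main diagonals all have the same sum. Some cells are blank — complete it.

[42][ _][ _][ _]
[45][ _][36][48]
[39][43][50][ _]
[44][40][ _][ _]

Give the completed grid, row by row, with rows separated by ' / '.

Column 1 is already complete: 42 + 45 + 39 + 44 = 170, so that is the magic constant.
From row 2, 170 − (45 + 36 + 48) gives (2,2) = 41.
Row 3 needs 170; the known cells sum to 132, so (3,4) = 38.
The remaining cell in column 2 is (1,2) = 170 − 124 = 46.
Main diagonal needs 170; the known cells sum to 133, so (4,4) = 37.
Anti-diagonal: 36 + 43 + 44 + ? = 170, so (1,4) = 47.
Row 1 must total 170; the given cells sum to 135, so (1,3) = 35.
Row 4: 44 + 40 + 37 + ? = 170, so (4,3) = 49.

42 46 35 47 / 45 41 36 48 / 39 43 50 38 / 44 40 49 37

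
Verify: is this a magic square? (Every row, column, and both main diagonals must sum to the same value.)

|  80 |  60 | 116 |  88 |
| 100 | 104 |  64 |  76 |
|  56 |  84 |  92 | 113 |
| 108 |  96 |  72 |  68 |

No — column 1 sums to 344 but row 3 sums to 345.

Row 1: 80 + 60 + 116 + 88 = 344.
Row 2: 100 + 104 + 64 + 76 = 344.
Row 3: 56 + 84 + 92 + 113 = 345.
Row 4: 108 + 96 + 72 + 68 = 344.
Column 1: 80 + 100 + 56 + 108 = 344.
Column 2: 60 + 104 + 84 + 96 = 344.
Column 3: 116 + 64 + 92 + 72 = 344.
Column 4: 88 + 76 + 113 + 68 = 345.
Main diagonal: 80 + 104 + 92 + 68 = 344.
Anti-diagonal: 88 + 64 + 84 + 108 = 344.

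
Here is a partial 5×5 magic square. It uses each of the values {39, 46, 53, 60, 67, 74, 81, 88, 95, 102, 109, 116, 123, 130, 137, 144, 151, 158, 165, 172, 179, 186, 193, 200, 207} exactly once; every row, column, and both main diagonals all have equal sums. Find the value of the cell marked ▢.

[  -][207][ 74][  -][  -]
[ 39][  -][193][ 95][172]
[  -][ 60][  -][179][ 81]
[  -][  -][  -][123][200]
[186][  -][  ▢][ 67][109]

The 25 entries sum to 3075, so each line sums to 3075/5 = 615.
From row 2, 615 − (39 + 193 + 95 + 172) gives (2,2) = 116.
Column 4: 95 + 179 + 123 + 67 + ? = 615, so (1,4) = 151.
Column 5 needs 615; the known cells sum to 562, so (1,5) = 53.
Row 1 must total 615; the given cells sum to 485, so (1,1) = 130.
Main diagonal needs 615; the known cells sum to 478, so (3,3) = 137.
Anti-diagonal: 53 + 95 + 137 + 186 + ? = 615, so (4,2) = 144.
From row 3, 615 − (60 + 137 + 179 + 81) gives (3,1) = 158.
Column 1: 130 + 39 + 158 + 186 + ? = 615, so (4,1) = 102.
Column 2: 207 + 116 + 60 + 144 + ? = 615, so (5,2) = 88.
Row 4 must total 615; the given cells sum to 569, so (4,3) = 46.
Row 5 needs 615; the known cells sum to 450, so (5,3) = 165.

165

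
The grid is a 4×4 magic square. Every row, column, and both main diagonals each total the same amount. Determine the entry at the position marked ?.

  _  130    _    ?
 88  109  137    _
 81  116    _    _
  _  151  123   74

95

Column 2 is complete and sums to 506; that is the magic constant.
Row 2: 88 + 109 + 137 + ? = 506, so (2,4) = 172.
Using row 4: 151 + 123 + 74 + ? → (4,1) = 506 − 348 = 158.
Column 1 must total 506; the given cells sum to 327, so (1,1) = 179.
Main diagonal needs 506; the known cells sum to 362, so (3,3) = 144.
From anti-diagonal, 506 − (137 + 116 + 158) gives (1,4) = 95.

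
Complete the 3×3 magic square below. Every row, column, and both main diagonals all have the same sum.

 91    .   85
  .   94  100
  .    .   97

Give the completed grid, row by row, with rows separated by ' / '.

Column 3 is already complete: 85 + 100 + 97 = 282, so that is the magic constant.
From row 1, 282 − (91 + 85) gives (1,2) = 106.
Row 2: 94 + 100 + ? = 282, so (2,1) = 88.
Column 1 needs 282; the known cells sum to 179, so (3,1) = 103.
Column 2 must total 282; the given cells sum to 200, so (3,2) = 82.

91 106 85 / 88 94 100 / 103 82 97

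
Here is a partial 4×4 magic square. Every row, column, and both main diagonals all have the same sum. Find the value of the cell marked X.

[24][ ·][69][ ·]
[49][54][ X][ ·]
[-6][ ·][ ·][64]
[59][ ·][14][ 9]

4

Column 1 is complete and sums to 126; that is the magic constant.
The remaining cell in row 4 is (4,2) = 126 − 82 = 44.
The remaining cell in main diagonal is (3,3) = 126 − 87 = 39.
Using row 3: -6 + 39 + 64 + ? → (3,2) = 126 − 97 = 29.
Column 2: 54 + 29 + 44 + ? = 126, so (1,2) = -1.
Column 3 needs 126; the known cells sum to 122, so (2,3) = 4.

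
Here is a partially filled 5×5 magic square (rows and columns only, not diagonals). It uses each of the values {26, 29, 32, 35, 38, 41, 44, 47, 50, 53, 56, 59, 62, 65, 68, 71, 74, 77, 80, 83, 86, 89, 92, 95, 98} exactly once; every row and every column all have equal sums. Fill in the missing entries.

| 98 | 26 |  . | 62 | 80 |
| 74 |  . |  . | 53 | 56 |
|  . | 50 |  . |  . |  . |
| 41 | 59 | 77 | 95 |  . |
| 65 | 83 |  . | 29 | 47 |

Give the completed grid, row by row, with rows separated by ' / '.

98 26 44 62 80 / 74 92 35 53 56 / 32 50 68 71 89 / 41 59 77 95 38 / 65 83 86 29 47

The 25 entries sum to 1550, so each line sums to 1550/5 = 310.
Row 1: 98 + 26 + 62 + 80 + ? = 310, so (1,3) = 44.
Row 4 needs 310; the known cells sum to 272, so (4,5) = 38.
The remaining cell in row 5 is (5,3) = 310 − 224 = 86.
Column 1 must total 310; the given cells sum to 278, so (3,1) = 32.
From column 2, 310 − (26 + 50 + 59 + 83) gives (2,2) = 92.
Using column 4: 62 + 53 + 95 + 29 + ? → (3,4) = 310 − 239 = 71.
Column 5 needs 310; the known cells sum to 221, so (3,5) = 89.
Using row 2: 74 + 92 + 53 + 56 + ? → (2,3) = 310 − 275 = 35.
The remaining cell in row 3 is (3,3) = 310 − 242 = 68.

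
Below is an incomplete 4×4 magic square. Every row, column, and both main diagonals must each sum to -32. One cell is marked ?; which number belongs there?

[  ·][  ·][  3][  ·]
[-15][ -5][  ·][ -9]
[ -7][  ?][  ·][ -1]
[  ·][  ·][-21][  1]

Row 2 must total -32; the given cells sum to -29, so (2,3) = -3.
Using column 3: 3 + (-3) + (-21) + ? → (3,3) = -32 − (-21) = -11.
From column 4, -32 − (-9 + (-1) + 1) gives (1,4) = -23.
Main diagonal: -5 + (-11) + 1 + ? = -32, so (1,1) = -17.
Using row 1: -17 + 3 + (-23) + ? → (1,2) = -32 − (-37) = 5.
From row 3, -32 − (-7 + (-11) + (-1)) gives (3,2) = -13.

-13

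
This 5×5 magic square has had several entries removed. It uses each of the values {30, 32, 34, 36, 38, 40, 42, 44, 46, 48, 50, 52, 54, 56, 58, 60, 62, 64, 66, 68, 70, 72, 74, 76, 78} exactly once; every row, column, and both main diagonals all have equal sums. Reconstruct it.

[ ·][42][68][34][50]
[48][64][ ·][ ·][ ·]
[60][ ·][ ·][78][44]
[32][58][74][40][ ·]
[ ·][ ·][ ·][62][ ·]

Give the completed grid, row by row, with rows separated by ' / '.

76 42 68 34 50 / 48 64 30 56 72 / 60 36 52 78 44 / 32 58 74 40 66 / 54 70 46 62 38

The 25 entries sum to 1350, so each line sums to 1350/5 = 270.
Using row 1: 42 + 68 + 34 + 50 + ? → (1,1) = 270 − 194 = 76.
Row 4 needs 270; the known cells sum to 204, so (4,5) = 66.
Column 1 needs 270; the known cells sum to 216, so (5,1) = 54.
From column 4, 270 − (34 + 78 + 40 + 62) gives (2,4) = 56.
Anti-diagonal must total 270; the given cells sum to 218, so (3,3) = 52.
Row 3: 60 + 52 + 78 + 44 + ? = 270, so (3,2) = 36.
From column 2, 270 − (42 + 64 + 36 + 58) gives (5,2) = 70.
Main diagonal must total 270; the given cells sum to 232, so (5,5) = 38.
From row 5, 270 − (54 + 70 + 62 + 38) gives (5,3) = 46.
The remaining cell in column 3 is (2,3) = 270 − 240 = 30.
From column 5, 270 − (50 + 44 + 66 + 38) gives (2,5) = 72.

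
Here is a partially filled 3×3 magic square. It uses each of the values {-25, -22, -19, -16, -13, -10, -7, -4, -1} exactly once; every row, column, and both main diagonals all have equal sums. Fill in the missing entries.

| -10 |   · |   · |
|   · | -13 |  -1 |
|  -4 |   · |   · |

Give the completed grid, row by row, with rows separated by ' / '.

-10 -7 -22 / -25 -13 -1 / -4 -19 -16

The 9 entries sum to -117, so each line sums to -117/3 = -39.
Row 2 must total -39; the given cells sum to -14, so (2,1) = -25.
From main diagonal, -39 − (-10 + (-13)) gives (3,3) = -16.
Using anti-diagonal: -13 + (-4) + ? → (1,3) = -39 − (-17) = -22.
From row 1, -39 − (-10 + (-22)) gives (1,2) = -7.
Row 3 needs -39; the known cells sum to -20, so (3,2) = -19.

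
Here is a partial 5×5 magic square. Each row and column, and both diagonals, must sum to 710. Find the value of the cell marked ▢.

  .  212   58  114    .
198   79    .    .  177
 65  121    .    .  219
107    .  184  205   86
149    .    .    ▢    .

72

Row 4: 107 + 184 + 205 + 86 + ? = 710, so (4,2) = 128.
Using column 1: 198 + 65 + 107 + 149 + ? → (1,1) = 710 − 519 = 191.
From column 2, 710 − (212 + 79 + 121 + 128) gives (5,2) = 170.
Row 1 must total 710; the given cells sum to 575, so (1,5) = 135.
From column 5, 710 − (135 + 177 + 219 + 86) gives (5,5) = 93.
Main diagonal: 191 + 79 + 205 + 93 + ? = 710, so (3,3) = 142.
The remaining cell in anti-diagonal is (2,4) = 710 − 554 = 156.
From row 2, 710 − (198 + 79 + 156 + 177) gives (2,3) = 100.
From row 3, 710 − (65 + 121 + 142 + 219) gives (3,4) = 163.
From column 3, 710 − (58 + 100 + 142 + 184) gives (5,3) = 226.
Column 4: 114 + 156 + 163 + 205 + ? = 710, so (5,4) = 72.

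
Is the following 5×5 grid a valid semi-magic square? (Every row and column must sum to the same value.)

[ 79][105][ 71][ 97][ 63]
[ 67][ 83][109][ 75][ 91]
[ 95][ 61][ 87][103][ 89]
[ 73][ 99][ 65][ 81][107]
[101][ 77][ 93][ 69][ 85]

No — row 4 sums to 425 but row 1 sums to 415.

Row 1: 79 + 105 + 71 + 97 + 63 = 415.
Row 2: 67 + 83 + 109 + 75 + 91 = 425.
Row 3: 95 + 61 + 87 + 103 + 89 = 435.
Row 4: 73 + 99 + 65 + 81 + 107 = 425.
Row 5: 101 + 77 + 93 + 69 + 85 = 425.
Column 1: 79 + 67 + 95 + 73 + 101 = 415.
Column 2: 105 + 83 + 61 + 99 + 77 = 425.
Column 3: 71 + 109 + 87 + 65 + 93 = 425.
Column 4: 97 + 75 + 103 + 81 + 69 = 425.
Column 5: 63 + 91 + 89 + 107 + 85 = 435.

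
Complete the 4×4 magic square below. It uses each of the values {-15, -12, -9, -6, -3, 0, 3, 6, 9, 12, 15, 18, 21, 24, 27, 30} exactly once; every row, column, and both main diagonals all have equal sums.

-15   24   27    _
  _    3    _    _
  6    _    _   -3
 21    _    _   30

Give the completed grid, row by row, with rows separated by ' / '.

The 16 entries sum to 120, so each line sums to 120/4 = 30.
Using row 1: -15 + 24 + 27 + ? → (1,4) = 30 − 36 = -6.
Column 1 must total 30; the given cells sum to 12, so (2,1) = 18.
Using column 4: -6 + (-3) + 30 + ? → (2,4) = 30 − 21 = 9.
The remaining cell in main diagonal is (3,3) = 30 − 18 = 12.
Row 2 must total 30; the given cells sum to 30, so (2,3) = 0.
Using row 3: 6 + 12 + (-3) + ? → (3,2) = 30 − 15 = 15.
The remaining cell in column 2 is (4,2) = 30 − 42 = -12.
Column 3 must total 30; the given cells sum to 39, so (4,3) = -9.

-15 24 27 -6 / 18 3 0 9 / 6 15 12 -3 / 21 -12 -9 30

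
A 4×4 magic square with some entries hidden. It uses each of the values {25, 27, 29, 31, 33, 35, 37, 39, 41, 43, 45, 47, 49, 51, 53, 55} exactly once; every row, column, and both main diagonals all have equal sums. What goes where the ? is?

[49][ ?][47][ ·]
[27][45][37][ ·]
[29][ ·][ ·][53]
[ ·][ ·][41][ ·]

The 16 entries sum to 640, so each line sums to 640/4 = 160.
From row 2, 160 − (27 + 45 + 37) gives (2,4) = 51.
From column 1, 160 − (49 + 27 + 29) gives (4,1) = 55.
From column 3, 160 − (47 + 37 + 41) gives (3,3) = 35.
Using main diagonal: 49 + 45 + 35 + ? → (4,4) = 160 − 129 = 31.
The remaining cell in row 3 is (3,2) = 160 − 117 = 43.
Row 4: 55 + 41 + 31 + ? = 160, so (4,2) = 33.
Using column 2: 45 + 43 + 33 + ? → (1,2) = 160 − 121 = 39.

39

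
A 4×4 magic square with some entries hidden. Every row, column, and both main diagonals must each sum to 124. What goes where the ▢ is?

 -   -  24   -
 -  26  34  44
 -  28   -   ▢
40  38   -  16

42

Row 2 must total 124; the given cells sum to 104, so (2,1) = 20.
The remaining cell in row 4 is (4,3) = 124 − 94 = 30.
Using column 2: 26 + 28 + 38 + ? → (1,2) = 124 − 92 = 32.
The remaining cell in column 3 is (3,3) = 124 − 88 = 36.
The remaining cell in main diagonal is (1,1) = 124 − 78 = 46.
From anti-diagonal, 124 − (34 + 28 + 40) gives (1,4) = 22.
Column 1: 46 + 20 + 40 + ? = 124, so (3,1) = 18.
Column 4: 22 + 44 + 16 + ? = 124, so (3,4) = 42.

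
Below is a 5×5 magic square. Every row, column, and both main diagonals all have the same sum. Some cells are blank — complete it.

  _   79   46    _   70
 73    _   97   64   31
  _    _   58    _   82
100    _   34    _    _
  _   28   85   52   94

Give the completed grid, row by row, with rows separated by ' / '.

Column 3 is already complete: 46 + 97 + 58 + 34 + 85 = 320, so that is the magic constant.
Row 2: 73 + 97 + 64 + 31 + ? = 320, so (2,2) = 55.
Using row 5: 28 + 85 + 52 + 94 + ? → (5,1) = 320 − 259 = 61.
Column 5 needs 320; the known cells sum to 277, so (4,5) = 43.
The remaining cell in anti-diagonal is (4,2) = 320 − 253 = 67.
Using row 4: 100 + 67 + 34 + 43 + ? → (4,4) = 320 − 244 = 76.
The remaining cell in column 2 is (3,2) = 320 − 229 = 91.
Main diagonal needs 320; the known cells sum to 283, so (1,1) = 37.
Row 1 needs 320; the known cells sum to 232, so (1,4) = 88.
Column 1 must total 320; the given cells sum to 271, so (3,1) = 49.
Column 4: 88 + 64 + 76 + 52 + ? = 320, so (3,4) = 40.

37 79 46 88 70 / 73 55 97 64 31 / 49 91 58 40 82 / 100 67 34 76 43 / 61 28 85 52 94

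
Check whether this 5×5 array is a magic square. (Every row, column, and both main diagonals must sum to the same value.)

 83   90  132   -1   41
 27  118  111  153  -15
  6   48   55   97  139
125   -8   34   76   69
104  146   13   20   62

No — anti-diagonal sums to 345 but row 2 sums to 394.

Row 1: 83 + 90 + 132 + (-1) + 41 = 345.
Row 2: 27 + 118 + 111 + 153 + (-15) = 394.
Row 3: 6 + 48 + 55 + 97 + 139 = 345.
Row 4: 125 + (-8) + 34 + 76 + 69 = 296.
Row 5: 104 + 146 + 13 + 20 + 62 = 345.
Column 1: 83 + 27 + 6 + 125 + 104 = 345.
Column 2: 90 + 118 + 48 + (-8) + 146 = 394.
Column 3: 132 + 111 + 55 + 34 + 13 = 345.
Column 4: -1 + 153 + 97 + 76 + 20 = 345.
Column 5: 41 + (-15) + 139 + 69 + 62 = 296.
Main diagonal: 83 + 118 + 55 + 76 + 62 = 394.
Anti-diagonal: 41 + 153 + 55 + (-8) + 104 = 345.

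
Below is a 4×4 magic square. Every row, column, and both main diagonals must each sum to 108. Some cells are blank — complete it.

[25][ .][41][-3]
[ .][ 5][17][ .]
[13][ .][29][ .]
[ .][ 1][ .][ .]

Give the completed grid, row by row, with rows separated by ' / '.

Row 1 needs 108; the known cells sum to 63, so (1,2) = 45.
The remaining cell in column 2 is (3,2) = 108 − 51 = 57.
Column 3 needs 108; the known cells sum to 87, so (4,3) = 21.
From main diagonal, 108 − (25 + 5 + 29) gives (4,4) = 49.
Anti-diagonal: -3 + 17 + 57 + ? = 108, so (4,1) = 37.
Using row 3: 13 + 57 + 29 + ? → (3,4) = 108 − 99 = 9.
The remaining cell in column 1 is (2,1) = 108 − 75 = 33.
Column 4 needs 108; the known cells sum to 55, so (2,4) = 53.

25 45 41 -3 / 33 5 17 53 / 13 57 29 9 / 37 1 21 49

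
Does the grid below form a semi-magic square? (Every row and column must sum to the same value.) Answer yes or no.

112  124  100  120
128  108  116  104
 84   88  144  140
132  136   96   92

Row 1: 112 + 124 + 100 + 120 = 456.
Row 2: 128 + 108 + 116 + 104 = 456.
Row 3: 84 + 88 + 144 + 140 = 456.
Row 4: 132 + 136 + 96 + 92 = 456.
Column 1: 112 + 128 + 84 + 132 = 456.
Column 2: 124 + 108 + 88 + 136 = 456.
Column 3: 100 + 116 + 144 + 96 = 456.
Column 4: 120 + 104 + 140 + 92 = 456.
All lines sum to 456.

Yes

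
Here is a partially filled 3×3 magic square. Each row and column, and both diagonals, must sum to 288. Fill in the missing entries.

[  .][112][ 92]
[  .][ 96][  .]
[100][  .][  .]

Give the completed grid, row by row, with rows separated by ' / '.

Row 1 needs 288; the known cells sum to 204, so (1,1) = 84.
Column 1: 84 + 100 + ? = 288, so (2,1) = 104.
The remaining cell in column 2 is (3,2) = 288 − 208 = 80.
Main diagonal needs 288; the known cells sum to 180, so (3,3) = 108.
Row 2: 104 + 96 + ? = 288, so (2,3) = 88.

84 112 92 / 104 96 88 / 100 80 108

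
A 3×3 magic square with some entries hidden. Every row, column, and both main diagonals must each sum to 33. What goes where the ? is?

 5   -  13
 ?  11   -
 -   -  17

From row 1, 33 − (5 + 13) gives (1,2) = 15.
The remaining cell in column 2 is (3,2) = 33 − 26 = 7.
From column 3, 33 − (13 + 17) gives (2,3) = 3.
Using anti-diagonal: 13 + 11 + ? → (3,1) = 33 − 24 = 9.
The remaining cell in row 2 is (2,1) = 33 − 14 = 19.

19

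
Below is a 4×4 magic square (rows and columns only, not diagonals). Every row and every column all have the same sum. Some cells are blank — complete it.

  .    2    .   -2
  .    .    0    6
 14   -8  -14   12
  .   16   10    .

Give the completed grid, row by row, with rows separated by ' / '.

Row 3 is already complete: 14 + -8 + -14 + 12 = 4, so that is the magic constant.
The remaining cell in column 2 is (2,2) = 4 − 10 = -6.
Using column 3: 0 + (-14) + 10 + ? → (1,3) = 4 − (-4) = 8.
Column 4 must total 4; the given cells sum to 16, so (4,4) = -12.
The remaining cell in row 1 is (1,1) = 4 − 8 = -4.
Row 2 must total 4; the given cells sum to 0, so (2,1) = 4.
Row 4 needs 4; the known cells sum to 14, so (4,1) = -10.

-4 2 8 -2 / 4 -6 0 6 / 14 -8 -14 12 / -10 16 10 -12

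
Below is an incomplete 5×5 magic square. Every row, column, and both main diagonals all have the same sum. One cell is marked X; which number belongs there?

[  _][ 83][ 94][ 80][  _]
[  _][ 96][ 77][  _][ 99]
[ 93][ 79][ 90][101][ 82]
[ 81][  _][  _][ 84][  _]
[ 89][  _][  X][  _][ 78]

Row 3 is complete and sums to 445; that is the magic constant.
Main diagonal needs 445; the known cells sum to 348, so (1,1) = 97.
Row 1: 97 + 83 + 94 + 80 + ? = 445, so (1,5) = 91.
The remaining cell in column 1 is (2,1) = 445 − 360 = 85.
Using column 5: 91 + 99 + 82 + 78 + ? → (4,5) = 445 − 350 = 95.
Row 2: 85 + 96 + 77 + 99 + ? = 445, so (2,4) = 88.
Column 4 needs 445; the known cells sum to 353, so (5,4) = 92.
From anti-diagonal, 445 − (91 + 88 + 90 + 89) gives (4,2) = 87.
From row 4, 445 − (81 + 87 + 84 + 95) gives (4,3) = 98.
Column 2 must total 445; the given cells sum to 345, so (5,2) = 100.
The remaining cell in column 3 is (5,3) = 445 − 359 = 86.

86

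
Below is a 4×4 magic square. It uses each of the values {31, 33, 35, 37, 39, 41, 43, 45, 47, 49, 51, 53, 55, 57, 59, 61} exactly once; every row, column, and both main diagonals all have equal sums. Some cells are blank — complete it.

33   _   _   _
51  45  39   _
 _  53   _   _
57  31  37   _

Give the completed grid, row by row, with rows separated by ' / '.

The 16 entries sum to 736, so each line sums to 736/4 = 184.
From row 2, 184 − (51 + 45 + 39) gives (2,4) = 49.
Using row 4: 57 + 31 + 37 + ? → (4,4) = 184 − 125 = 59.
Using column 1: 33 + 51 + 57 + ? → (3,1) = 184 − 141 = 43.
Column 2: 45 + 53 + 31 + ? = 184, so (1,2) = 55.
The remaining cell in main diagonal is (3,3) = 184 − 137 = 47.
Anti-diagonal: 39 + 53 + 57 + ? = 184, so (1,4) = 35.
Row 1 needs 184; the known cells sum to 123, so (1,3) = 61.
The remaining cell in row 3 is (3,4) = 184 − 143 = 41.

33 55 61 35 / 51 45 39 49 / 43 53 47 41 / 57 31 37 59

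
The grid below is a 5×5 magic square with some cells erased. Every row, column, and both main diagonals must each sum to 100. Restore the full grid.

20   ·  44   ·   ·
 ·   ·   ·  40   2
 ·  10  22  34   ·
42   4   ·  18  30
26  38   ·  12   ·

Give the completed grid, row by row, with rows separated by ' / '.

Using row 4: 42 + 4 + 18 + 30 + ? → (4,3) = 100 − 94 = 6.
Using column 4: 40 + 34 + 18 + 12 + ? → (1,4) = 100 − 104 = -4.
Using anti-diagonal: 40 + 22 + 4 + 26 + ? → (1,5) = 100 − 92 = 8.
Using row 1: 20 + 44 + (-4) + 8 + ? → (1,2) = 100 − 68 = 32.
Column 2: 32 + 10 + 4 + 38 + ? = 100, so (2,2) = 16.
The remaining cell in main diagonal is (5,5) = 100 − 76 = 24.
Using row 5: 26 + 38 + 12 + 24 + ? → (5,3) = 100 − 100 = 0.
Column 3: 44 + 22 + 6 + 0 + ? = 100, so (2,3) = 28.
Column 5 needs 100; the known cells sum to 64, so (3,5) = 36.
From row 2, 100 − (16 + 28 + 40 + 2) gives (2,1) = 14.
Using row 3: 10 + 22 + 34 + 36 + ? → (3,1) = 100 − 102 = -2.

20 32 44 -4 8 / 14 16 28 40 2 / -2 10 22 34 36 / 42 4 6 18 30 / 26 38 0 12 24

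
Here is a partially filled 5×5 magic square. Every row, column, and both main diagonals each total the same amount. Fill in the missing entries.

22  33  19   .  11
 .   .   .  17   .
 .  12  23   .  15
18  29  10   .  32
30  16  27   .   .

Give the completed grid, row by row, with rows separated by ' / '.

22 33 19 25 11 / 14 20 31 17 28 / 26 12 23 34 15 / 18 29 10 21 32 / 30 16 27 13 24

Anti-diagonal is already complete: 11 + 17 + 23 + 29 + 30 = 110, so that is the magic constant.
Row 1 must total 110; the given cells sum to 85, so (1,4) = 25.
The remaining cell in row 4 is (4,4) = 110 − 89 = 21.
From column 2, 110 − (33 + 12 + 29 + 16) gives (2,2) = 20.
Column 3 needs 110; the known cells sum to 79, so (2,3) = 31.
Main diagonal needs 110; the known cells sum to 86, so (5,5) = 24.
Using row 5: 30 + 16 + 27 + 24 + ? → (5,4) = 110 − 97 = 13.
Column 4 must total 110; the given cells sum to 76, so (3,4) = 34.
Using column 5: 11 + 15 + 32 + 24 + ? → (2,5) = 110 − 82 = 28.
Row 2: 20 + 31 + 17 + 28 + ? = 110, so (2,1) = 14.
Using row 3: 12 + 23 + 34 + 15 + ? → (3,1) = 110 − 84 = 26.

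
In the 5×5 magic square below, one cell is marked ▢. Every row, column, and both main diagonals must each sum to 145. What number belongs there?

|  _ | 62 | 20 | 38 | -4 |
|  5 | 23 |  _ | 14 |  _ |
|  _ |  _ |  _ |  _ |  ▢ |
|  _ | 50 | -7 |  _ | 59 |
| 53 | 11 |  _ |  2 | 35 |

8

Row 1: 62 + 20 + 38 + (-4) + ? = 145, so (1,1) = 29.
Row 5 must total 145; the given cells sum to 101, so (5,3) = 44.
Using column 2: 62 + 23 + 50 + 11 + ? → (3,2) = 145 − 146 = -1.
From anti-diagonal, 145 − (-4 + 14 + 50 + 53) gives (3,3) = 32.
Using column 3: 20 + 32 + (-7) + 44 + ? → (2,3) = 145 − 89 = 56.
From main diagonal, 145 − (29 + 23 + 32 + 35) gives (4,4) = 26.
Row 2 must total 145; the given cells sum to 98, so (2,5) = 47.
Row 4: 50 + (-7) + 26 + 59 + ? = 145, so (4,1) = 17.
Column 1 needs 145; the known cells sum to 104, so (3,1) = 41.
Using column 4: 38 + 14 + 26 + 2 + ? → (3,4) = 145 − 80 = 65.
Column 5: -4 + 47 + 59 + 35 + ? = 145, so (3,5) = 8.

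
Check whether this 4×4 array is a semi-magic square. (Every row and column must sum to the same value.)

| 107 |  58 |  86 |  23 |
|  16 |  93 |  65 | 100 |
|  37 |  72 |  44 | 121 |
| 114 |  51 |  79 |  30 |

Row 1: 107 + 58 + 86 + 23 = 274.
Row 2: 16 + 93 + 65 + 100 = 274.
Row 3: 37 + 72 + 44 + 121 = 274.
Row 4: 114 + 51 + 79 + 30 = 274.
Column 1: 107 + 16 + 37 + 114 = 274.
Column 2: 58 + 93 + 72 + 51 = 274.
Column 3: 86 + 65 + 44 + 79 = 274.
Column 4: 23 + 100 + 121 + 30 = 274.
All lines sum to 274.

Yes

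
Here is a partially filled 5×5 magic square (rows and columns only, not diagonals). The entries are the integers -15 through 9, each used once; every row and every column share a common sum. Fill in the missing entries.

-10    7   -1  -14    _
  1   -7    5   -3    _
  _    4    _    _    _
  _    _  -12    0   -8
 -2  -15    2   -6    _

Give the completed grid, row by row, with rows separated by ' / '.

The entries are -15 through 9, which sum to -75, so each line sums to -75/5 = -15.
From row 1, -15 − (-10 + 7 + (-1) + (-14)) gives (1,5) = 3.
Row 2: 1 + (-7) + 5 + (-3) + ? = -15, so (2,5) = -11.
From row 5, -15 − (-2 + (-15) + 2 + (-6)) gives (5,5) = 6.
Column 2 must total -15; the given cells sum to -11, so (4,2) = -4.
The remaining cell in column 3 is (3,3) = -15 − (-6) = -9.
Using column 4: -14 + (-3) + 0 + (-6) + ? → (3,4) = -15 − (-23) = 8.
Using column 5: 3 + (-11) + (-8) + 6 + ? → (3,5) = -15 − (-10) = -5.
Row 3: 4 + (-9) + 8 + (-5) + ? = -15, so (3,1) = -13.
Row 4 must total -15; the given cells sum to -24, so (4,1) = 9.

-10 7 -1 -14 3 / 1 -7 5 -3 -11 / -13 4 -9 8 -5 / 9 -4 -12 0 -8 / -2 -15 2 -6 6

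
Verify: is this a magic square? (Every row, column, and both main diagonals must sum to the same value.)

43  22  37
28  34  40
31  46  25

Yes

Row 1: 43 + 22 + 37 = 102.
Row 2: 28 + 34 + 40 = 102.
Row 3: 31 + 46 + 25 = 102.
Column 1: 43 + 28 + 31 = 102.
Column 2: 22 + 34 + 46 = 102.
Column 3: 37 + 40 + 25 = 102.
Main diagonal: 43 + 34 + 25 = 102.
Anti-diagonal: 37 + 34 + 31 = 102.
All lines sum to 102.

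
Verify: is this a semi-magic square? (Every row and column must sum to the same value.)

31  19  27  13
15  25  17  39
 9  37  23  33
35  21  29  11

Row 1: 31 + 19 + 27 + 13 = 90.
Row 2: 15 + 25 + 17 + 39 = 96.
Row 3: 9 + 37 + 23 + 33 = 102.
Row 4: 35 + 21 + 29 + 11 = 96.
Column 1: 31 + 15 + 9 + 35 = 90.
Column 2: 19 + 25 + 37 + 21 = 102.
Column 3: 27 + 17 + 23 + 29 = 96.
Column 4: 13 + 39 + 33 + 11 = 96.

No — column 3 sums to 96 but column 2 sums to 102.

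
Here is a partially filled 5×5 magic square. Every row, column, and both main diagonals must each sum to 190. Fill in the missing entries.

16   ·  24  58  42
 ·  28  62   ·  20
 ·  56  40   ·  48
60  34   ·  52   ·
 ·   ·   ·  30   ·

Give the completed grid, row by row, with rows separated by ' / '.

Row 1 must total 190; the given cells sum to 140, so (1,2) = 50.
Column 2 must total 190; the given cells sum to 168, so (5,2) = 22.
Main diagonal: 16 + 28 + 40 + 52 + ? = 190, so (5,5) = 54.
The remaining cell in column 5 is (4,5) = 190 − 164 = 26.
Row 4 must total 190; the given cells sum to 172, so (4,3) = 18.
Column 3: 24 + 62 + 40 + 18 + ? = 190, so (5,3) = 46.
Row 5: 22 + 46 + 30 + 54 + ? = 190, so (5,1) = 38.
Using anti-diagonal: 42 + 40 + 34 + 38 + ? → (2,4) = 190 − 154 = 36.
From row 2, 190 − (28 + 62 + 36 + 20) gives (2,1) = 44.
Column 1 needs 190; the known cells sum to 158, so (3,1) = 32.
Using column 4: 58 + 36 + 52 + 30 + ? → (3,4) = 190 − 176 = 14.

16 50 24 58 42 / 44 28 62 36 20 / 32 56 40 14 48 / 60 34 18 52 26 / 38 22 46 30 54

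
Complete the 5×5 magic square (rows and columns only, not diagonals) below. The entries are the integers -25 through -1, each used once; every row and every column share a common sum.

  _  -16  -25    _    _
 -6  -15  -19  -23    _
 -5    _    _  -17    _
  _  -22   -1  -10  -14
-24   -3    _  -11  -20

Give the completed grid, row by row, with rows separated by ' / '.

-12 -16 -25 -4 -8 / -6 -15 -19 -23 -2 / -5 -9 -13 -17 -21 / -18 -22 -1 -10 -14 / -24 -3 -7 -11 -20

The entries are -25 through -1, which sum to -325, so each line sums to -325/5 = -65.
Using row 2: -6 + (-15) + (-19) + (-23) + ? → (2,5) = -65 − (-63) = -2.
Row 4 needs -65; the known cells sum to -47, so (4,1) = -18.
Row 5: -24 + (-3) + (-11) + (-20) + ? = -65, so (5,3) = -7.
Column 1: -6 + (-5) + (-18) + (-24) + ? = -65, so (1,1) = -12.
Column 2 needs -65; the known cells sum to -56, so (3,2) = -9.
From column 3, -65 − (-25 + (-19) + (-1) + (-7)) gives (3,3) = -13.
The remaining cell in column 4 is (1,4) = -65 − (-61) = -4.
From row 1, -65 − (-12 + (-16) + (-25) + (-4)) gives (1,5) = -8.
From row 3, -65 − (-5 + (-9) + (-13) + (-17)) gives (3,5) = -21.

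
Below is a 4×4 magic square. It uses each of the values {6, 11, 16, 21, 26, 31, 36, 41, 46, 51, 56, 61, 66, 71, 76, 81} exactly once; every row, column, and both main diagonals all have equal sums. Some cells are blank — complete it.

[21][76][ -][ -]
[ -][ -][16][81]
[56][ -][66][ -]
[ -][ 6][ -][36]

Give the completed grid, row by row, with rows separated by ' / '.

The 16 entries sum to 696, so each line sums to 696/4 = 174.
From main diagonal, 174 − (21 + 66 + 36) gives (2,2) = 51.
Row 2: 51 + 16 + 81 + ? = 174, so (2,1) = 26.
Column 1 needs 174; the known cells sum to 103, so (4,1) = 71.
Column 2 needs 174; the known cells sum to 133, so (3,2) = 41.
The remaining cell in anti-diagonal is (1,4) = 174 − 128 = 46.
From row 1, 174 − (21 + 76 + 46) gives (1,3) = 31.
Row 3 must total 174; the given cells sum to 163, so (3,4) = 11.
Row 4 must total 174; the given cells sum to 113, so (4,3) = 61.

21 76 31 46 / 26 51 16 81 / 56 41 66 11 / 71 6 61 36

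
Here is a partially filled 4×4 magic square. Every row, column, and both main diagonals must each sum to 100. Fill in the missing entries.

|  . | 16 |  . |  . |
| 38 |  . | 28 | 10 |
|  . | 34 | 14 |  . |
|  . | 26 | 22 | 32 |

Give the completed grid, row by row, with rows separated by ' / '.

30 16 36 18 / 38 24 28 10 / 12 34 14 40 / 20 26 22 32

Row 2 needs 100; the known cells sum to 76, so (2,2) = 24.
From row 4, 100 − (26 + 22 + 32) gives (4,1) = 20.
Column 3: 28 + 14 + 22 + ? = 100, so (1,3) = 36.
Main diagonal needs 100; the known cells sum to 70, so (1,1) = 30.
From anti-diagonal, 100 − (28 + 34 + 20) gives (1,4) = 18.
Column 1: 30 + 38 + 20 + ? = 100, so (3,1) = 12.
The remaining cell in column 4 is (3,4) = 100 − 60 = 40.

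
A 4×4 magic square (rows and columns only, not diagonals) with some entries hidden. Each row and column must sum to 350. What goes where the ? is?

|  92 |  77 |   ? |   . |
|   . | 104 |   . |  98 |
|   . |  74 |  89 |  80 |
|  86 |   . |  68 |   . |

110

Using row 3: 74 + 89 + 80 + ? → (3,1) = 350 − 243 = 107.
Column 1 needs 350; the known cells sum to 285, so (2,1) = 65.
Column 2: 77 + 104 + 74 + ? = 350, so (4,2) = 95.
Row 2 needs 350; the known cells sum to 267, so (2,3) = 83.
The remaining cell in row 4 is (4,4) = 350 − 249 = 101.
From column 3, 350 − (83 + 89 + 68) gives (1,3) = 110.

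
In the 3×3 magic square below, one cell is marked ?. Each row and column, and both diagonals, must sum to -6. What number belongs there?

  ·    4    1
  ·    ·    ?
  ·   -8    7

-14

Row 1 must total -6; the given cells sum to 5, so (1,1) = -11.
Row 3 must total -6; the given cells sum to -1, so (3,1) = -5.
Column 1: -11 + (-5) + ? = -6, so (2,1) = 10.
Using column 2: 4 + (-8) + ? → (2,2) = -6 − (-4) = -2.
Column 3: 1 + 7 + ? = -6, so (2,3) = -14.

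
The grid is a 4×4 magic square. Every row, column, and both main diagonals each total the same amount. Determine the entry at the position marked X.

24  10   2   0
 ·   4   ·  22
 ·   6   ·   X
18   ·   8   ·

20

Row 1 is complete and sums to 36; that is the magic constant.
Using column 2: 10 + 4 + 6 + ? → (4,2) = 36 − 20 = 16.
Anti-diagonal: 0 + 6 + 18 + ? = 36, so (2,3) = 12.
Row 2 must total 36; the given cells sum to 38, so (2,1) = -2.
From row 4, 36 − (18 + 16 + 8) gives (4,4) = -6.
Using column 1: 24 + (-2) + 18 + ? → (3,1) = 36 − 40 = -4.
Using column 3: 2 + 12 + 8 + ? → (3,3) = 36 − 22 = 14.
From column 4, 36 − (0 + 22 + (-6)) gives (3,4) = 20.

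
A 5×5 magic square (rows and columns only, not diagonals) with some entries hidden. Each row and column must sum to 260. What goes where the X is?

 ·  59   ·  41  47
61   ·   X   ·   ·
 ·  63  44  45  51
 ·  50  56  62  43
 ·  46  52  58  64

Row 3 needs 260; the known cells sum to 203, so (3,1) = 57.
The remaining cell in row 4 is (4,1) = 260 − 211 = 49.
Using row 5: 46 + 52 + 58 + 64 + ? → (5,1) = 260 − 220 = 40.
The remaining cell in column 1 is (1,1) = 260 − 207 = 53.
Column 2 must total 260; the given cells sum to 218, so (2,2) = 42.
Column 4 must total 260; the given cells sum to 206, so (2,4) = 54.
Column 5 needs 260; the known cells sum to 205, so (2,5) = 55.
Row 1 needs 260; the known cells sum to 200, so (1,3) = 60.
Using row 2: 61 + 42 + 54 + 55 + ? → (2,3) = 260 − 212 = 48.

48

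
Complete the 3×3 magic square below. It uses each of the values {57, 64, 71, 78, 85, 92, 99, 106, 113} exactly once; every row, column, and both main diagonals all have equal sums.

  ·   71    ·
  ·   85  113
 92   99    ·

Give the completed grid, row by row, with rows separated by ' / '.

106 71 78 / 57 85 113 / 92 99 64

The 9 entries sum to 765, so each line sums to 765/3 = 255.
Row 2: 85 + 113 + ? = 255, so (2,1) = 57.
Row 3: 92 + 99 + ? = 255, so (3,3) = 64.
Using column 1: 57 + 92 + ? → (1,1) = 255 − 149 = 106.
Using column 3: 113 + 64 + ? → (1,3) = 255 − 177 = 78.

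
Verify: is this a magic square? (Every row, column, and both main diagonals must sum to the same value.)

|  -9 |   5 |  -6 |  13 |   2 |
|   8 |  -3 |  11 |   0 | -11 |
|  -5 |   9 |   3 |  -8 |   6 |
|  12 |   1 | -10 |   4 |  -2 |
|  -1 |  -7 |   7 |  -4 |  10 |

Row 1: -9 + 5 + (-6) + 13 + 2 = 5.
Row 2: 8 + (-3) + 11 + 0 + (-11) = 5.
Row 3: -5 + 9 + 3 + (-8) + 6 = 5.
Row 4: 12 + 1 + (-10) + 4 + (-2) = 5.
Row 5: -1 + (-7) + 7 + (-4) + 10 = 5.
Column 1: -9 + 8 + (-5) + 12 + (-1) = 5.
Column 2: 5 + (-3) + 9 + 1 + (-7) = 5.
Column 3: -6 + 11 + 3 + (-10) + 7 = 5.
Column 4: 13 + 0 + (-8) + 4 + (-4) = 5.
Column 5: 2 + (-11) + 6 + (-2) + 10 = 5.
Main diagonal: -9 + (-3) + 3 + 4 + 10 = 5.
Anti-diagonal: 2 + 0 + 3 + 1 + (-1) = 5.
All lines sum to 5.

Yes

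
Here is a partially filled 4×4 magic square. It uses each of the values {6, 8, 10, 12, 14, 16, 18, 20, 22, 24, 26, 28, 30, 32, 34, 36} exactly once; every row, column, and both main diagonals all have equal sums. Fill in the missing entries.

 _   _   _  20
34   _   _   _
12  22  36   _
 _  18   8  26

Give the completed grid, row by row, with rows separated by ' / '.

6 28 30 20 / 34 16 10 24 / 12 22 36 14 / 32 18 8 26

The 16 entries sum to 336, so each line sums to 336/4 = 84.
From row 3, 84 − (12 + 22 + 36) gives (3,4) = 14.
The remaining cell in row 4 is (4,1) = 84 − 52 = 32.
From column 1, 84 − (34 + 12 + 32) gives (1,1) = 6.
From column 4, 84 − (20 + 14 + 26) gives (2,4) = 24.
Using main diagonal: 6 + 36 + 26 + ? → (2,2) = 84 − 68 = 16.
Anti-diagonal must total 84; the given cells sum to 74, so (2,3) = 10.
From column 2, 84 − (16 + 22 + 18) gives (1,2) = 28.
Column 3 needs 84; the known cells sum to 54, so (1,3) = 30.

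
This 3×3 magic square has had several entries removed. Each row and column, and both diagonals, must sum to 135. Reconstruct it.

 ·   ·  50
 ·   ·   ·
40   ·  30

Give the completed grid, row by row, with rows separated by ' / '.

From row 3, 135 − (40 + 30) gives (3,2) = 65.
From column 3, 135 − (50 + 30) gives (2,3) = 55.
From anti-diagonal, 135 − (50 + 40) gives (2,2) = 45.
From row 2, 135 − (45 + 55) gives (2,1) = 35.
Column 1 must total 135; the given cells sum to 75, so (1,1) = 60.
Using column 2: 45 + 65 + ? → (1,2) = 135 − 110 = 25.

60 25 50 / 35 45 55 / 40 65 30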